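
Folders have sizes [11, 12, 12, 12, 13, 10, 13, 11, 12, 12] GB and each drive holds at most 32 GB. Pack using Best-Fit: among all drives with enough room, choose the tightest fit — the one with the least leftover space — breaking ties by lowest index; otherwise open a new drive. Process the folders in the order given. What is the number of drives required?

Put 11 GB in drive 1; 21 GB remain.
Put 12 GB in drive 1; 9 GB remain.
Put 12 GB in drive 2; 20 GB remain.
Put 12 GB in drive 2; 8 GB remain.
Put 13 GB in drive 3; 19 GB remain.
Put 10 GB in drive 3; 9 GB remain.
Put 13 GB in drive 4; 19 GB remain.
Put 11 GB in drive 4; 8 GB remain.
Put 12 GB in drive 5; 20 GB remain.
Put 12 GB in drive 5; 8 GB remain.
Final drives: [11,12] [12,12] [13,10] [13,11] [12,12].

5 drives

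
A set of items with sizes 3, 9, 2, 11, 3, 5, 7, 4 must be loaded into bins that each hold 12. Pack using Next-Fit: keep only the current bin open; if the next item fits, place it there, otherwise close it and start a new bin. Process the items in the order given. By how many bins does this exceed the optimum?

1

Next-Fit: [3,9] [2] [11] [3,5] [7,4] → 5 bins.
Total size 44; any packing needs at least ⌈44/12⌉ = 4 bins.
An optimal packing achieves that bound: [11] [9,3] [7,5] [4,3,2] → 4 bins.
Excess: 5 − 4 = 1.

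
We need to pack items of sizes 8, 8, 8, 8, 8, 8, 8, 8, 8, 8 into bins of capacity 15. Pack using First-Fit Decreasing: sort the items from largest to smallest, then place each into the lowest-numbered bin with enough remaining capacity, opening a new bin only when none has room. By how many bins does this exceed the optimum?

0

First-Fit Decreasing: [8] [8] [8] [8] [8] [8] [8] [8] [8] [8] → 10 bins.
10 items exceed 7.5 (half the capacity), and no two of those can share a bin, so at least 10 bins are needed.
So 10 is already optimal.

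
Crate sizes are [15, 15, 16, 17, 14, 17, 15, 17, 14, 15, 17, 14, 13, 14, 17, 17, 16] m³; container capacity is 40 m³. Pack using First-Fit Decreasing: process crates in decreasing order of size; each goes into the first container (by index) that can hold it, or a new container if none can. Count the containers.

9

Sorted descending: 17, 17, 17, 17, 17, 17, 16, 16, 15, 15, 15, 15, 14, 14, 14, 14, 13.
17 m³ → container 1 (remaining 23 m³)
17 m³ → container 1 (remaining 6 m³)
17 m³ → container 2 (remaining 23 m³)
17 m³ → container 2 (remaining 6 m³)
17 m³ → container 3 (remaining 23 m³)
17 m³ → container 3 (remaining 6 m³)
16 m³ → container 4 (remaining 24 m³)
16 m³ → container 4 (remaining 8 m³)
15 m³ → container 5 (remaining 25 m³)
15 m³ → container 5 (remaining 10 m³)
15 m³ → container 6 (remaining 25 m³)
15 m³ → container 6 (remaining 10 m³)
14 m³ → container 7 (remaining 26 m³)
14 m³ → container 7 (remaining 12 m³)
14 m³ → container 8 (remaining 26 m³)
14 m³ → container 8 (remaining 12 m³)
13 m³ → container 9 (remaining 27 m³)
Final containers: [17,17] [17,17] [17,17] [16,16] [15,15] [15,15] [14,14] [14,14] [13].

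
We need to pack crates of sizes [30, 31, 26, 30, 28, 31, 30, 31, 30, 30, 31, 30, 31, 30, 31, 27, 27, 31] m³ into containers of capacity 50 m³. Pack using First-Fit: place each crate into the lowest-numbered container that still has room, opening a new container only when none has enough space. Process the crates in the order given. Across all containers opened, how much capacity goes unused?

365

container 1: place 30 m³, 20 m³ left
container 2: place 31 m³, 19 m³ left
container 3: place 26 m³, 24 m³ left
container 4: place 30 m³, 20 m³ left
container 5: place 28 m³, 22 m³ left
container 6: place 31 m³, 19 m³ left
container 7: place 30 m³, 20 m³ left
container 8: place 31 m³, 19 m³ left
container 9: place 30 m³, 20 m³ left
container 10: place 30 m³, 20 m³ left
container 11: place 31 m³, 19 m³ left
container 12: place 30 m³, 20 m³ left
container 13: place 31 m³, 19 m³ left
container 14: place 30 m³, 20 m³ left
container 15: place 31 m³, 19 m³ left
container 16: place 27 m³, 23 m³ left
container 17: place 27 m³, 23 m³ left
container 18: place 31 m³, 19 m³ left
18 containers × 50 m³ = 900 m³; used 535 m³; unused 365 m³.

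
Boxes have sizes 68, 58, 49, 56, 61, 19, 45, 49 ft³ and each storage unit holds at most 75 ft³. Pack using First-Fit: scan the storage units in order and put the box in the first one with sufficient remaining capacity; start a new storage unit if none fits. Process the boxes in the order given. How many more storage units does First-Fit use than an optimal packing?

First-Fit: [68] [58] [49,19] [56] [61] [45] [49] → 7 storage units.
7 boxes exceed 37.5 ft³ (half the capacity), and no two of those can share a storage unit, so at least 7 storage units are needed.
So 7 is already optimal.

0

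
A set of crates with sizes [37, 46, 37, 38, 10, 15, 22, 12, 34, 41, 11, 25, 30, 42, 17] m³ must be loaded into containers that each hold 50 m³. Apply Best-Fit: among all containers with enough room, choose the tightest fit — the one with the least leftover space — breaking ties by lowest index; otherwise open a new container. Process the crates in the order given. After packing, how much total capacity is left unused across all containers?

83

container 1: place 37 m³, 13 m³ left
container 2: place 46 m³, 4 m³ left
container 3: place 37 m³, 13 m³ left
container 4: place 38 m³, 12 m³ left
container 4: place 10 m³, 2 m³ left
container 5: place 15 m³, 35 m³ left
container 5: place 22 m³, 13 m³ left
container 1: place 12 m³, 1 m³ left
container 6: place 34 m³, 16 m³ left
container 7: place 41 m³, 9 m³ left
container 3: place 11 m³, 2 m³ left
container 8: place 25 m³, 25 m³ left
container 9: place 30 m³, 20 m³ left
container 10: place 42 m³, 8 m³ left
container 9: place 17 m³, 3 m³ left
10 containers × 50 m³ = 500 m³; used 417 m³; unused 83 m³.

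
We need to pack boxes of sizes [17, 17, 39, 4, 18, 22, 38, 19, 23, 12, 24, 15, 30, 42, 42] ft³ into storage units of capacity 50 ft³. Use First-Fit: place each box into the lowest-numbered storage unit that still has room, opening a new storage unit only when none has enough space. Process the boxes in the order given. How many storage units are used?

Put 17 ft³ in storage unit 1; 33 ft³ remain.
Put 17 ft³ in storage unit 1; 16 ft³ remain.
Put 39 ft³ in storage unit 2; 11 ft³ remain.
Put 4 ft³ in storage unit 1; 12 ft³ remain.
Put 18 ft³ in storage unit 3; 32 ft³ remain.
Put 22 ft³ in storage unit 3; 10 ft³ remain.
Put 38 ft³ in storage unit 4; 12 ft³ remain.
Put 19 ft³ in storage unit 5; 31 ft³ remain.
Put 23 ft³ in storage unit 5; 8 ft³ remain.
Put 12 ft³ in storage unit 1; 0 ft³ remain.
Put 24 ft³ in storage unit 6; 26 ft³ remain.
Put 15 ft³ in storage unit 6; 11 ft³ remain.
Put 30 ft³ in storage unit 7; 20 ft³ remain.
Put 42 ft³ in storage unit 8; 8 ft³ remain.
Put 42 ft³ in storage unit 9; 8 ft³ remain.

9 storage units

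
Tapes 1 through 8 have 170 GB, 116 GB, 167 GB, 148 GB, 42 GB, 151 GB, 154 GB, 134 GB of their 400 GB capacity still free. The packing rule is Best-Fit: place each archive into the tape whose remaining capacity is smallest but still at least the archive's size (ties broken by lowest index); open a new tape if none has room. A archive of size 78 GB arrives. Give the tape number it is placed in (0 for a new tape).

Tapes with room: tape 1 (170 GB), tape 2 (116 GB), tape 3 (167 GB), tape 4 (148 GB), tape 6 (151 GB), tape 7 (154 GB), tape 8 (134 GB).
Tightest fit is tape 2 with 116 GB free.

2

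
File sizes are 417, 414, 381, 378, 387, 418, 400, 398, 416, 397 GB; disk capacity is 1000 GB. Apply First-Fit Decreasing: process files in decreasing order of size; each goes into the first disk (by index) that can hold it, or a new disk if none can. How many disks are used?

5

Sorted descending: 418, 417, 416, 414, 400, 398, 397, 387, 381, 378.
418 GB → disk 1 (remaining 582 GB)
417 GB → disk 1 (remaining 165 GB)
416 GB → disk 2 (remaining 584 GB)
414 GB → disk 2 (remaining 170 GB)
400 GB → disk 3 (remaining 600 GB)
398 GB → disk 3 (remaining 202 GB)
397 GB → disk 4 (remaining 603 GB)
387 GB → disk 4 (remaining 216 GB)
381 GB → disk 5 (remaining 619 GB)
378 GB → disk 5 (remaining 241 GB)
Final disks: [418,417] [416,414] [400,398] [397,387] [381,378].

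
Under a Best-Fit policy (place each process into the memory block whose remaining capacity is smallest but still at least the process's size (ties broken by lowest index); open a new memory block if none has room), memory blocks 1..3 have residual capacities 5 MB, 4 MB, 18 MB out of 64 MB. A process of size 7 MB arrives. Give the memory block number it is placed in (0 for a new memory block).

3

Memory blocks with room: memory block 3 (18 MB).
Tightest fit is memory block 3 with 18 MB free.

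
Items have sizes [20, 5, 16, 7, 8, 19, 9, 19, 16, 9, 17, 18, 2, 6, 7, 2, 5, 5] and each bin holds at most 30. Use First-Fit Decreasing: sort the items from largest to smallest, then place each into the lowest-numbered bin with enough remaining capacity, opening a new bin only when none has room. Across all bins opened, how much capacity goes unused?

Sorted descending: 20, 19, 19, 18, 17, 16, 16, 9, 9, 8, 7, 7, 6, 5, 5, 5, 2, 2.
Put 20 in bin 1; 10 remain.
Put 19 in bin 2; 11 remain.
Put 19 in bin 3; 11 remain.
Put 18 in bin 4; 12 remain.
Put 17 in bin 5; 13 remain.
Put 16 in bin 6; 14 remain.
Put 16 in bin 7; 14 remain.
Put 9 in bin 1; 1 remain.
Put 9 in bin 2; 2 remain.
Put 8 in bin 3; 3 remain.
Put 7 in bin 4; 5 remain.
Put 7 in bin 5; 6 remain.
Put 6 in bin 5; 0 remain.
Put 5 in bin 4; 0 remain.
Put 5 in bin 6; 9 remain.
Put 5 in bin 6; 4 remain.
Put 2 in bin 2; 0 remain.
Put 2 in bin 3; 1 remain.
7 bins × 30 = 210; used 190; unused 20.

20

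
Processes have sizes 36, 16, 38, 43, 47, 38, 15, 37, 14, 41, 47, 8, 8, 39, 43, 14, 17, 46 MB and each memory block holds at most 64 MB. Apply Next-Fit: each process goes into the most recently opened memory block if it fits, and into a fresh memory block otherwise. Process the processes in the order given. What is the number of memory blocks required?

memory block 1: place 36 MB, 28 MB left
memory block 1: place 16 MB, 12 MB left
memory block 2: place 38 MB, 26 MB left
memory block 3: place 43 MB, 21 MB left
memory block 4: place 47 MB, 17 MB left
memory block 5: place 38 MB, 26 MB left
memory block 5: place 15 MB, 11 MB left
memory block 6: place 37 MB, 27 MB left
memory block 6: place 14 MB, 13 MB left
memory block 7: place 41 MB, 23 MB left
memory block 8: place 47 MB, 17 MB left
memory block 8: place 8 MB, 9 MB left
memory block 8: place 8 MB, 1 MB left
memory block 9: place 39 MB, 25 MB left
memory block 10: place 43 MB, 21 MB left
memory block 10: place 14 MB, 7 MB left
memory block 11: place 17 MB, 47 MB left
memory block 11: place 46 MB, 1 MB left
Final memory blocks: [36,16] [38] [43] [47] [38,15] [37,14] [41] [47,8,8] [39] [43,14] [17,46].

11 memory blocks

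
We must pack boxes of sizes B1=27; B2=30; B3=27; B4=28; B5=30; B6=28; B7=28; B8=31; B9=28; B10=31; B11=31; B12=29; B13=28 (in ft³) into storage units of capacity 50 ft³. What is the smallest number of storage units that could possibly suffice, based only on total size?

8

Total size = 27 + 30 + 27 + 28 + 30 + 28 + 28 + 31 + 28 + 31 + 31 + 29 + 28 = 376 ft³.
⌈376 / 50⌉ = 8.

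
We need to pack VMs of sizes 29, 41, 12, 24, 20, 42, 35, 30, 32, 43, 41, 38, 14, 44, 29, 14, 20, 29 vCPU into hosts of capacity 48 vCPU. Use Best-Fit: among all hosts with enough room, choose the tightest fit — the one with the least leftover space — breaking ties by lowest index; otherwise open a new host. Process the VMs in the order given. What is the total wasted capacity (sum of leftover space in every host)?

135

Put 29 vCPU in host 1; 19 vCPU remain.
Put 41 vCPU in host 2; 7 vCPU remain.
Put 12 vCPU in host 1; 7 vCPU remain.
Put 24 vCPU in host 3; 24 vCPU remain.
Put 20 vCPU in host 3; 4 vCPU remain.
Put 42 vCPU in host 4; 6 vCPU remain.
Put 35 vCPU in host 5; 13 vCPU remain.
Put 30 vCPU in host 6; 18 vCPU remain.
Put 32 vCPU in host 7; 16 vCPU remain.
Put 43 vCPU in host 8; 5 vCPU remain.
Put 41 vCPU in host 9; 7 vCPU remain.
Put 38 vCPU in host 10; 10 vCPU remain.
Put 14 vCPU in host 7; 2 vCPU remain.
Put 44 vCPU in host 11; 4 vCPU remain.
Put 29 vCPU in host 12; 19 vCPU remain.
Put 14 vCPU in host 6; 4 vCPU remain.
Put 20 vCPU in host 13; 28 vCPU remain.
Put 29 vCPU in host 14; 19 vCPU remain.
14 hosts × 48 vCPU = 672 vCPU; used 537 vCPU; unused 135 vCPU.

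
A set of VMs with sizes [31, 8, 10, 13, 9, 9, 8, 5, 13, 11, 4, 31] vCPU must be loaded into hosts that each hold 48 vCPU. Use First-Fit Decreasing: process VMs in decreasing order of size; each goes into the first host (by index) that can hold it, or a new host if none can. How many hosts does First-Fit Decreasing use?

4

Sorted descending: 31, 31, 13, 13, 11, 10, 9, 9, 8, 8, 5, 4.
31 vCPU → host 1 (remaining 17 vCPU)
31 vCPU → host 2 (remaining 17 vCPU)
13 vCPU → host 1 (remaining 4 vCPU)
13 vCPU → host 2 (remaining 4 vCPU)
11 vCPU → host 3 (remaining 37 vCPU)
10 vCPU → host 3 (remaining 27 vCPU)
9 vCPU → host 3 (remaining 18 vCPU)
9 vCPU → host 3 (remaining 9 vCPU)
8 vCPU → host 3 (remaining 1 vCPU)
8 vCPU → host 4 (remaining 40 vCPU)
5 vCPU → host 4 (remaining 35 vCPU)
4 vCPU → host 1 (remaining 0 vCPU)
Final hosts: [31,13,4] [31,13] [11,10,9,9,8] [8,5].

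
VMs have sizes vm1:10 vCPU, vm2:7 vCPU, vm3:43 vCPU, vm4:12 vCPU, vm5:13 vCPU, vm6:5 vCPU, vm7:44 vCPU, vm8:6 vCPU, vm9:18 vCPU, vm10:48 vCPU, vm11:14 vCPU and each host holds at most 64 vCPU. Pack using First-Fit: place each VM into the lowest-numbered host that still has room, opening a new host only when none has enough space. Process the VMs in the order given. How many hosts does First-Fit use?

host 1: place vm1 (10 vCPU), 54 vCPU left
host 1: place vm2 (7 vCPU), 47 vCPU left
host 1: place vm3 (43 vCPU), 4 vCPU left
host 2: place vm4 (12 vCPU), 52 vCPU left
host 2: place vm5 (13 vCPU), 39 vCPU left
host 2: place vm6 (5 vCPU), 34 vCPU left
host 3: place vm7 (44 vCPU), 20 vCPU left
host 2: place vm8 (6 vCPU), 28 vCPU left
host 2: place vm9 (18 vCPU), 10 vCPU left
host 4: place vm10 (48 vCPU), 16 vCPU left
host 3: place vm11 (14 vCPU), 6 vCPU left

4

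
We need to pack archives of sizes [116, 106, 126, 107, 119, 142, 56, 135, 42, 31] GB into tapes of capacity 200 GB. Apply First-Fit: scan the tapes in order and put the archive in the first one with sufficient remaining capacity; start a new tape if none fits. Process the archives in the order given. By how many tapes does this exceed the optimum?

First-Fit: [116,56] [106,42,31] [126] [107] [119] [142] [135] → 7 tapes.
7 archives exceed 100 GB (half the capacity), and no two of those can share a tape, so at least 7 tapes are needed.
So 7 is already optimal.

0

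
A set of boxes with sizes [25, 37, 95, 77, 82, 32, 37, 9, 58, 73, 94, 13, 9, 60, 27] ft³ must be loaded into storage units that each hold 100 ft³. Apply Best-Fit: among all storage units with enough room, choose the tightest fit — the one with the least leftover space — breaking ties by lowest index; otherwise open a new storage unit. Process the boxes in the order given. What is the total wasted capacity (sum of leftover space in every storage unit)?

72

storage unit 1: place 25 ft³, 75 ft³ left
storage unit 1: place 37 ft³, 38 ft³ left
storage unit 2: place 95 ft³, 5 ft³ left
storage unit 3: place 77 ft³, 23 ft³ left
storage unit 4: place 82 ft³, 18 ft³ left
storage unit 1: place 32 ft³, 6 ft³ left
storage unit 5: place 37 ft³, 63 ft³ left
storage unit 4: place 9 ft³, 9 ft³ left
storage unit 5: place 58 ft³, 5 ft³ left
storage unit 6: place 73 ft³, 27 ft³ left
storage unit 7: place 94 ft³, 6 ft³ left
storage unit 3: place 13 ft³, 10 ft³ left
storage unit 4: place 9 ft³, 0 ft³ left
storage unit 8: place 60 ft³, 40 ft³ left
storage unit 6: place 27 ft³, 0 ft³ left
8 storage units × 100 ft³ = 800 ft³; used 728 ft³; unused 72 ft³.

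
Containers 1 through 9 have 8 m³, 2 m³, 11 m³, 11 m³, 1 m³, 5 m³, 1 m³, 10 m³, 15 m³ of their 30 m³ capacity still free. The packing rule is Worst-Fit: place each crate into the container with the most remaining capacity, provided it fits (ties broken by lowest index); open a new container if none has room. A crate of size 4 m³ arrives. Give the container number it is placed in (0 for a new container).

Containers with room: container 1 (8 m³), container 3 (11 m³), container 4 (11 m³), container 6 (5 m³), container 8 (10 m³), container 9 (15 m³).
Most room is container 9 with 15 m³ free.

9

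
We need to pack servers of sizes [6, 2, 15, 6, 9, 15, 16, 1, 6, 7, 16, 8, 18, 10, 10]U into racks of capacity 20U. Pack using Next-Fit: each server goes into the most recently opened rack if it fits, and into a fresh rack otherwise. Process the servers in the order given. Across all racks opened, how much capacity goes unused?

55

Put 6U in rack 1; 14U remain.
Put 2U in rack 1; 12U remain.
Put 15U in rack 2; 5U remain.
Put 6U in rack 3; 14U remain.
Put 9U in rack 3; 5U remain.
Put 15U in rack 4; 5U remain.
Put 16U in rack 5; 4U remain.
Put 1U in rack 5; 3U remain.
Put 6U in rack 6; 14U remain.
Put 7U in rack 6; 7U remain.
Put 16U in rack 7; 4U remain.
Put 8U in rack 8; 12U remain.
Put 18U in rack 9; 2U remain.
Put 10U in rack 10; 10U remain.
Put 10U in rack 10; 0U remain.
10 racks × 20U = 200U; used 145U; unused 55U.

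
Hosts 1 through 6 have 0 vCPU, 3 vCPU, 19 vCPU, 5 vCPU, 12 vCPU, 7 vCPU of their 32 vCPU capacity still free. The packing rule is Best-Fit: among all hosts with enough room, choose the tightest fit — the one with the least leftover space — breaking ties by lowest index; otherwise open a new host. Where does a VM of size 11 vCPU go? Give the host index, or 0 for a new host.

Hosts with room: host 3 (19 vCPU), host 5 (12 vCPU).
Tightest fit is host 5 with 12 vCPU free.

5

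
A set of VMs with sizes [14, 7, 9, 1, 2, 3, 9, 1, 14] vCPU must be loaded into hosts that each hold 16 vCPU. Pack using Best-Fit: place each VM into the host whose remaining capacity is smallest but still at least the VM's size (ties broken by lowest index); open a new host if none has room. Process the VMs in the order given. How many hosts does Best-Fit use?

4 hosts

14 vCPU → host 1 (remaining 2 vCPU)
7 vCPU → host 2 (remaining 9 vCPU)
9 vCPU → host 2 (remaining 0 vCPU)
1 vCPU → host 1 (remaining 1 vCPU)
2 vCPU → host 3 (remaining 14 vCPU)
3 vCPU → host 3 (remaining 11 vCPU)
9 vCPU → host 3 (remaining 2 vCPU)
1 vCPU → host 1 (remaining 0 vCPU)
14 vCPU → host 4 (remaining 2 vCPU)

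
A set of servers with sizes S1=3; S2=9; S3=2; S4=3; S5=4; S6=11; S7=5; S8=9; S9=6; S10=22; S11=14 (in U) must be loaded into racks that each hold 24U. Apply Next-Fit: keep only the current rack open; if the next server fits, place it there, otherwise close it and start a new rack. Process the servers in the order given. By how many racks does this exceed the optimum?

1

Next-Fit: [3,9,2,3,4] [11,5] [9,6] [22] [14] → 5 racks.
Total size 88U; any packing needs at least ⌈88/24⌉ = 4 racks.
An optimal packing achieves that bound: [22,2] [14,9] [11,9,4] [6,5,3,3] → 4 racks.
Excess: 5 − 4 = 1.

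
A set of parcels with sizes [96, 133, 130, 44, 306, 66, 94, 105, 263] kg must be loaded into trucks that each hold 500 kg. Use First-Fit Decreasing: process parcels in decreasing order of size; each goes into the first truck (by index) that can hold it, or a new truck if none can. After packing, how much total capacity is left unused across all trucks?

Sorted descending: 306, 263, 133, 130, 105, 96, 94, 66, 44.
truck 1: place 306 kg, 194 kg left
truck 2: place 263 kg, 237 kg left
truck 1: place 133 kg, 61 kg left
truck 2: place 130 kg, 107 kg left
truck 2: place 105 kg, 2 kg left
truck 3: place 96 kg, 404 kg left
truck 3: place 94 kg, 310 kg left
truck 3: place 66 kg, 244 kg left
truck 1: place 44 kg, 17 kg left
3 trucks × 500 kg = 1500 kg; used 1237 kg; unused 263 kg.

263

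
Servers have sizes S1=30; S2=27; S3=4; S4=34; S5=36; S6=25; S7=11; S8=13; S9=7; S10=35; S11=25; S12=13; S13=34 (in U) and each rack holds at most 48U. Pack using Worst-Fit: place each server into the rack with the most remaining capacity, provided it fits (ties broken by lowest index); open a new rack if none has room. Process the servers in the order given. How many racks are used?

8 racks

rack 1: place S1 (30U), 18U left
rack 2: place S2 (27U), 21U left
rack 2: place S3 (4U), 17U left
rack 3: place S4 (34U), 14U left
rack 4: place S5 (36U), 12U left
rack 5: place S6 (25U), 23U left
rack 5: place S7 (11U), 12U left
rack 1: place S8 (13U), 5U left
rack 2: place S9 (7U), 10U left
rack 6: place S10 (35U), 13U left
rack 7: place S11 (25U), 23U left
rack 7: place S12 (13U), 10U left
rack 8: place S13 (34U), 14U left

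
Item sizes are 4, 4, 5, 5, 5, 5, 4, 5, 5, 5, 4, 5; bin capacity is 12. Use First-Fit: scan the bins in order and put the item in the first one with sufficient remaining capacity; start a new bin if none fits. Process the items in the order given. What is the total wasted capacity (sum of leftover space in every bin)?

16

4 → bin 1 (remaining 8)
4 → bin 1 (remaining 4)
5 → bin 2 (remaining 7)
5 → bin 2 (remaining 2)
5 → bin 3 (remaining 7)
5 → bin 3 (remaining 2)
4 → bin 1 (remaining 0)
5 → bin 4 (remaining 7)
5 → bin 4 (remaining 2)
5 → bin 5 (remaining 7)
4 → bin 5 (remaining 3)
5 → bin 6 (remaining 7)
6 bins × 12 = 72; used 56; unused 16.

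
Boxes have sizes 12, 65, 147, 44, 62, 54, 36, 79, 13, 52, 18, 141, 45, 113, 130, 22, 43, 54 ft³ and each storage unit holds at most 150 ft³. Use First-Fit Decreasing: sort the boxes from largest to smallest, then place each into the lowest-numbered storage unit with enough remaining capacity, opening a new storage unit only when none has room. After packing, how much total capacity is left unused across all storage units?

Sorted descending: 147, 141, 130, 113, 79, 65, 62, 54, 54, 52, 45, 44, 43, 36, 22, 18, 13, 12.
147 ft³ → storage unit 1 (remaining 3 ft³)
141 ft³ → storage unit 2 (remaining 9 ft³)
130 ft³ → storage unit 3 (remaining 20 ft³)
113 ft³ → storage unit 4 (remaining 37 ft³)
79 ft³ → storage unit 5 (remaining 71 ft³)
65 ft³ → storage unit 5 (remaining 6 ft³)
62 ft³ → storage unit 6 (remaining 88 ft³)
54 ft³ → storage unit 6 (remaining 34 ft³)
54 ft³ → storage unit 7 (remaining 96 ft³)
52 ft³ → storage unit 7 (remaining 44 ft³)
45 ft³ → storage unit 8 (remaining 105 ft³)
44 ft³ → storage unit 7 (remaining 0 ft³)
43 ft³ → storage unit 8 (remaining 62 ft³)
36 ft³ → storage unit 4 (remaining 1 ft³)
22 ft³ → storage unit 6 (remaining 12 ft³)
18 ft³ → storage unit 3 (remaining 2 ft³)
13 ft³ → storage unit 8 (remaining 49 ft³)
12 ft³ → storage unit 6 (remaining 0 ft³)
8 storage units × 150 ft³ = 1200 ft³; used 1130 ft³; unused 70 ft³.

70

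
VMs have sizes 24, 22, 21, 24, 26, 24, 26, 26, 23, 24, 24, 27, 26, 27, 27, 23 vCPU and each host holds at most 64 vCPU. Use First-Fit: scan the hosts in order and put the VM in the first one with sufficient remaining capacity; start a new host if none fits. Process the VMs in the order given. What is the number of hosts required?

8 hosts

host 1: place 24 vCPU, 40 vCPU left
host 1: place 22 vCPU, 18 vCPU left
host 2: place 21 vCPU, 43 vCPU left
host 2: place 24 vCPU, 19 vCPU left
host 3: place 26 vCPU, 38 vCPU left
host 3: place 24 vCPU, 14 vCPU left
host 4: place 26 vCPU, 38 vCPU left
host 4: place 26 vCPU, 12 vCPU left
host 5: place 23 vCPU, 41 vCPU left
host 5: place 24 vCPU, 17 vCPU left
host 6: place 24 vCPU, 40 vCPU left
host 6: place 27 vCPU, 13 vCPU left
host 7: place 26 vCPU, 38 vCPU left
host 7: place 27 vCPU, 11 vCPU left
host 8: place 27 vCPU, 37 vCPU left
host 8: place 23 vCPU, 14 vCPU left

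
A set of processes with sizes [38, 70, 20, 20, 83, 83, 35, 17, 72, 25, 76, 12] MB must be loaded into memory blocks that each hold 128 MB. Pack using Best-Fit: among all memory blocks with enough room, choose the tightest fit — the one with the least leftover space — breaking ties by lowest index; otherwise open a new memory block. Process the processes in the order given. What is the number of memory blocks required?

5

Put 38 MB in memory block 1; 90 MB remain.
Put 70 MB in memory block 1; 20 MB remain.
Put 20 MB in memory block 1; 0 MB remain.
Put 20 MB in memory block 2; 108 MB remain.
Put 83 MB in memory block 2; 25 MB remain.
Put 83 MB in memory block 3; 45 MB remain.
Put 35 MB in memory block 3; 10 MB remain.
Put 17 MB in memory block 2; 8 MB remain.
Put 72 MB in memory block 4; 56 MB remain.
Put 25 MB in memory block 4; 31 MB remain.
Put 76 MB in memory block 5; 52 MB remain.
Put 12 MB in memory block 4; 19 MB remain.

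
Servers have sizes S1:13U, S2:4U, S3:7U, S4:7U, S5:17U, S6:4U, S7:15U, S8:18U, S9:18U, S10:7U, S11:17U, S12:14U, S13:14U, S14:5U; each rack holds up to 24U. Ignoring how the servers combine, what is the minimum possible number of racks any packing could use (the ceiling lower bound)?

7

Total size = 13 + 4 + 7 + 7 + 17 + 4 + 15 + 18 + 18 + 7 + 17 + 14 + 14 + 5 = 160U.
⌈160 / 24⌉ = 7.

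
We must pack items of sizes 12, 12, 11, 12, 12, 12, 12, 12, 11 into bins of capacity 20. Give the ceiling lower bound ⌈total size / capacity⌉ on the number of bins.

Total size = 12 + 12 + 11 + 12 + 12 + 12 + 12 + 12 + 11 = 106.
⌈106 / 20⌉ = 6.

6 bins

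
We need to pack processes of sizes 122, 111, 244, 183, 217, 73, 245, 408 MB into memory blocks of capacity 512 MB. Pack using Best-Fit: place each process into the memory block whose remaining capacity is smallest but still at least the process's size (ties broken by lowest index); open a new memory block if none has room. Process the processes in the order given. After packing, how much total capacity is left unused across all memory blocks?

445

memory block 1: place 122 MB, 390 MB left
memory block 1: place 111 MB, 279 MB left
memory block 1: place 244 MB, 35 MB left
memory block 2: place 183 MB, 329 MB left
memory block 2: place 217 MB, 112 MB left
memory block 2: place 73 MB, 39 MB left
memory block 3: place 245 MB, 267 MB left
memory block 4: place 408 MB, 104 MB left
4 memory blocks × 512 MB = 2048 MB; used 1603 MB; unused 445 MB.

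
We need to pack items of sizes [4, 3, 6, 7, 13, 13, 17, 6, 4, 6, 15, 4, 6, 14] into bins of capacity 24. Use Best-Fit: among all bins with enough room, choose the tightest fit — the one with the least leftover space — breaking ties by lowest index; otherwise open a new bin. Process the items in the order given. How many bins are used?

bin 1: place 4, 20 left
bin 1: place 3, 17 left
bin 1: place 6, 11 left
bin 1: place 7, 4 left
bin 2: place 13, 11 left
bin 3: place 13, 11 left
bin 4: place 17, 7 left
bin 4: place 6, 1 left
bin 1: place 4, 0 left
bin 2: place 6, 5 left
bin 5: place 15, 9 left
bin 2: place 4, 1 left
bin 5: place 6, 3 left
bin 6: place 14, 10 left

6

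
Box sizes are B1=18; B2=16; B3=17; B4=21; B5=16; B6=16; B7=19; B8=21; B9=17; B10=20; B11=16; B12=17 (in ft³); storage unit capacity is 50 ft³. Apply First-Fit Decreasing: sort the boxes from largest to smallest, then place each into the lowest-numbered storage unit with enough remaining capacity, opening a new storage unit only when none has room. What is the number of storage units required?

5

Sorted descending: 21, 21, 20, 19, 18, 17, 17, 17, 16, 16, 16, 16.
Put 21 ft³ in storage unit 1; 29 ft³ remain.
Put 21 ft³ in storage unit 1; 8 ft³ remain.
Put 20 ft³ in storage unit 2; 30 ft³ remain.
Put 19 ft³ in storage unit 2; 11 ft³ remain.
Put 18 ft³ in storage unit 3; 32 ft³ remain.
Put 17 ft³ in storage unit 3; 15 ft³ remain.
Put 17 ft³ in storage unit 4; 33 ft³ remain.
Put 17 ft³ in storage unit 4; 16 ft³ remain.
Put 16 ft³ in storage unit 4; 0 ft³ remain.
Put 16 ft³ in storage unit 5; 34 ft³ remain.
Put 16 ft³ in storage unit 5; 18 ft³ remain.
Put 16 ft³ in storage unit 5; 2 ft³ remain.
Final storage units: [21,21] [20,19] [18,17] [17,17,16] [16,16,16].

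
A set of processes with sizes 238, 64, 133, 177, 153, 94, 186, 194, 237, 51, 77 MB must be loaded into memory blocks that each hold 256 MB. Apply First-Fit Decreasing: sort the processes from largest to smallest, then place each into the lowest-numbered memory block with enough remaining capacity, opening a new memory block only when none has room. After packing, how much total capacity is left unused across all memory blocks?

188

Sorted descending: 238, 237, 194, 186, 177, 153, 133, 94, 77, 64, 51.
Put 238 MB in memory block 1; 18 MB remain.
Put 237 MB in memory block 2; 19 MB remain.
Put 194 MB in memory block 3; 62 MB remain.
Put 186 MB in memory block 4; 70 MB remain.
Put 177 MB in memory block 5; 79 MB remain.
Put 153 MB in memory block 6; 103 MB remain.
Put 133 MB in memory block 7; 123 MB remain.
Put 94 MB in memory block 6; 9 MB remain.
Put 77 MB in memory block 5; 2 MB remain.
Put 64 MB in memory block 4; 6 MB remain.
Put 51 MB in memory block 3; 11 MB remain.
7 memory blocks × 256 MB = 1792 MB; used 1604 MB; unused 188 MB.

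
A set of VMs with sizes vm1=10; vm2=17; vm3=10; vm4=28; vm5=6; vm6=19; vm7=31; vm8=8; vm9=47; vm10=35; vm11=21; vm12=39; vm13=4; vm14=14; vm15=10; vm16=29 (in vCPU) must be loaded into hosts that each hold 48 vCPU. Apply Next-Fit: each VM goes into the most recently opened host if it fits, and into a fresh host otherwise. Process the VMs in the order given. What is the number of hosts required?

host 1: place vm1 (10 vCPU), 38 vCPU left
host 1: place vm2 (17 vCPU), 21 vCPU left
host 1: place vm3 (10 vCPU), 11 vCPU left
host 2: place vm4 (28 vCPU), 20 vCPU left
host 2: place vm5 (6 vCPU), 14 vCPU left
host 3: place vm6 (19 vCPU), 29 vCPU left
host 4: place vm7 (31 vCPU), 17 vCPU left
host 4: place vm8 (8 vCPU), 9 vCPU left
host 5: place vm9 (47 vCPU), 1 vCPU left
host 6: place vm10 (35 vCPU), 13 vCPU left
host 7: place vm11 (21 vCPU), 27 vCPU left
host 8: place vm12 (39 vCPU), 9 vCPU left
host 8: place vm13 (4 vCPU), 5 vCPU left
host 9: place vm14 (14 vCPU), 34 vCPU left
host 9: place vm15 (10 vCPU), 24 vCPU left
host 10: place vm16 (29 vCPU), 19 vCPU left

10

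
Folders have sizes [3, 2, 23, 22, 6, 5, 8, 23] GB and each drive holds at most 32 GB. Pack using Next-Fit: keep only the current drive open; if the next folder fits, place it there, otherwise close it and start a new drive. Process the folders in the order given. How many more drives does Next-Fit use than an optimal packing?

1

Next-Fit: [3,2,23] [22,6] [5,8] [23] → 4 drives.
Total size 92 GB; any packing needs at least ⌈92/32⌉ = 3 drives.
An optimal packing achieves that bound: [23,8] [23,6,3] [22,5,2] → 3 drives.
Excess: 4 − 3 = 1.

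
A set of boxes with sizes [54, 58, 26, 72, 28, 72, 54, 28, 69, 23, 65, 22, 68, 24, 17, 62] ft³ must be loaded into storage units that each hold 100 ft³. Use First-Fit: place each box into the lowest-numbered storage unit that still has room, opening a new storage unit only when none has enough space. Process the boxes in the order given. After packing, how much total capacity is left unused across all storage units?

158

storage unit 1: place 54 ft³, 46 ft³ left
storage unit 2: place 58 ft³, 42 ft³ left
storage unit 1: place 26 ft³, 20 ft³ left
storage unit 3: place 72 ft³, 28 ft³ left
storage unit 2: place 28 ft³, 14 ft³ left
storage unit 4: place 72 ft³, 28 ft³ left
storage unit 5: place 54 ft³, 46 ft³ left
storage unit 3: place 28 ft³, 0 ft³ left
storage unit 6: place 69 ft³, 31 ft³ left
storage unit 4: place 23 ft³, 5 ft³ left
storage unit 7: place 65 ft³, 35 ft³ left
storage unit 5: place 22 ft³, 24 ft³ left
storage unit 8: place 68 ft³, 32 ft³ left
storage unit 5: place 24 ft³, 0 ft³ left
storage unit 1: place 17 ft³, 3 ft³ left
storage unit 9: place 62 ft³, 38 ft³ left
9 storage units × 100 ft³ = 900 ft³; used 742 ft³; unused 158 ft³.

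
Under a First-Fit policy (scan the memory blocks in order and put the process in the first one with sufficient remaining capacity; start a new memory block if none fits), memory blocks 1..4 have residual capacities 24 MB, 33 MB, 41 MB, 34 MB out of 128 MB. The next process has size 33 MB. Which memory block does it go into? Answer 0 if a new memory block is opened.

Memory blocks with room: memory block 2 (33 MB), memory block 3 (41 MB), memory block 4 (34 MB).
The first with room is memory block 2.

2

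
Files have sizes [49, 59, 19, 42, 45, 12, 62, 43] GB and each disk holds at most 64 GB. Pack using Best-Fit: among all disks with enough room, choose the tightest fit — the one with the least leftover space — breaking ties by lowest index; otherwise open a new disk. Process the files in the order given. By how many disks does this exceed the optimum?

0

Best-Fit: [49,12] [59] [19,42] [45] [62] [43] → 6 disks.
Total size 331 GB; any packing needs at least ⌈331/64⌉ = 6 disks.
So 6 is already optimal.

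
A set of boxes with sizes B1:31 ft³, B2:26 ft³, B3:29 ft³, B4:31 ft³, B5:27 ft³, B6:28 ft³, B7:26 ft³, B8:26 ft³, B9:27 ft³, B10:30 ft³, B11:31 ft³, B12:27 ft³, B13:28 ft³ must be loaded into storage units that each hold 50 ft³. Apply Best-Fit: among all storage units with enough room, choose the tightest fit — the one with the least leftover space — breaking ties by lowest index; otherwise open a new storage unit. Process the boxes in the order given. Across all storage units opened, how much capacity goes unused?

283

storage unit 1: place B1 (31 ft³), 19 ft³ left
storage unit 2: place B2 (26 ft³), 24 ft³ left
storage unit 3: place B3 (29 ft³), 21 ft³ left
storage unit 4: place B4 (31 ft³), 19 ft³ left
storage unit 5: place B5 (27 ft³), 23 ft³ left
storage unit 6: place B6 (28 ft³), 22 ft³ left
storage unit 7: place B7 (26 ft³), 24 ft³ left
storage unit 8: place B8 (26 ft³), 24 ft³ left
storage unit 9: place B9 (27 ft³), 23 ft³ left
storage unit 10: place B10 (30 ft³), 20 ft³ left
storage unit 11: place B11 (31 ft³), 19 ft³ left
storage unit 12: place B12 (27 ft³), 23 ft³ left
storage unit 13: place B13 (28 ft³), 22 ft³ left
13 storage units × 50 ft³ = 650 ft³; used 367 ft³; unused 283 ft³.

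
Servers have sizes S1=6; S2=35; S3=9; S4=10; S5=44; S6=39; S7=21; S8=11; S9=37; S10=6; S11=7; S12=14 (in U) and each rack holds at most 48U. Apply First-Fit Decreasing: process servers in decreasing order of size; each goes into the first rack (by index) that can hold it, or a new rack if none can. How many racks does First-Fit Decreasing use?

Sorted descending: 44, 39, 37, 35, 21, 14, 11, 10, 9, 7, 6, 6.
44U → rack 1 (remaining 4U)
39U → rack 2 (remaining 9U)
37U → rack 3 (remaining 11U)
35U → rack 4 (remaining 13U)
21U → rack 5 (remaining 27U)
14U → rack 5 (remaining 13U)
11U → rack 3 (remaining 0U)
10U → rack 4 (remaining 3U)
9U → rack 2 (remaining 0U)
7U → rack 5 (remaining 6U)
6U → rack 5 (remaining 0U)
6U → rack 6 (remaining 42U)
Final racks: [44] [39,9] [37,11] [35,10] [21,14,7,6] [6].

6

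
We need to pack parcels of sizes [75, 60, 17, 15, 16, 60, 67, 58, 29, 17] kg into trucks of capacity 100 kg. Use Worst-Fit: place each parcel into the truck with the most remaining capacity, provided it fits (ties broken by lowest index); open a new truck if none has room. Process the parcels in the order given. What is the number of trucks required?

truck 1: place 75 kg, 25 kg left
truck 2: place 60 kg, 40 kg left
truck 2: place 17 kg, 23 kg left
truck 1: place 15 kg, 10 kg left
truck 2: place 16 kg, 7 kg left
truck 3: place 60 kg, 40 kg left
truck 4: place 67 kg, 33 kg left
truck 5: place 58 kg, 42 kg left
truck 5: place 29 kg, 13 kg left
truck 3: place 17 kg, 23 kg left

5 trucks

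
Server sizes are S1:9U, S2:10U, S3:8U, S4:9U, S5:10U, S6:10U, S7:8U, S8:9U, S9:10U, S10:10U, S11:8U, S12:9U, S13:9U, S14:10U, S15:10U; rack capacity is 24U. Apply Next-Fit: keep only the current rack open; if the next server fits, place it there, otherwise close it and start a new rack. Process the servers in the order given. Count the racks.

8

S1 (9U) → rack 1 (remaining 15U)
S2 (10U) → rack 1 (remaining 5U)
S3 (8U) → rack 2 (remaining 16U)
S4 (9U) → rack 2 (remaining 7U)
S5 (10U) → rack 3 (remaining 14U)
S6 (10U) → rack 3 (remaining 4U)
S7 (8U) → rack 4 (remaining 16U)
S8 (9U) → rack 4 (remaining 7U)
S9 (10U) → rack 5 (remaining 14U)
S10 (10U) → rack 5 (remaining 4U)
S11 (8U) → rack 6 (remaining 16U)
S12 (9U) → rack 6 (remaining 7U)
S13 (9U) → rack 7 (remaining 15U)
S14 (10U) → rack 7 (remaining 5U)
S15 (10U) → rack 8 (remaining 14U)
Final racks: [9,10] [8,9] [10,10] [8,9] [10,10] [8,9] [9,10] [10].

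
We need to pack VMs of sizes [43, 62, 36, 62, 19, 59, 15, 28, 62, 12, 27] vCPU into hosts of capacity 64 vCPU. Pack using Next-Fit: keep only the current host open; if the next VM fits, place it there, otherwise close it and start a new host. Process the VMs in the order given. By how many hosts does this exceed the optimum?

Next-Fit: [43] [62] [36] [62] [19] [59] [15,28] [62] [12,27] → 9 hosts.
Total size 425 vCPU; any packing needs at least ⌈425/64⌉ = 7 hosts.
An optimal packing achieves that bound: [62] [62] [62] [59] [43,19] [36,28] [27,15,12] → 7 hosts.
Excess: 9 − 7 = 2.

2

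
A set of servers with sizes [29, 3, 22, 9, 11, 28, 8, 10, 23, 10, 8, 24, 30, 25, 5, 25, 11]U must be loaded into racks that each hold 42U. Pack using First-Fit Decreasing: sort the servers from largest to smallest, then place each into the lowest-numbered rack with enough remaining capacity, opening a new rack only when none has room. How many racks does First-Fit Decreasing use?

8 racks

Sorted descending: 30, 29, 28, 25, 25, 24, 23, 22, 11, 11, 10, 10, 9, 8, 8, 5, 3.
30U → rack 1 (remaining 12U)
29U → rack 2 (remaining 13U)
28U → rack 3 (remaining 14U)
25U → rack 4 (remaining 17U)
25U → rack 5 (remaining 17U)
24U → rack 6 (remaining 18U)
23U → rack 7 (remaining 19U)
22U → rack 8 (remaining 20U)
11U → rack 1 (remaining 1U)
11U → rack 2 (remaining 2U)
10U → rack 3 (remaining 4U)
10U → rack 4 (remaining 7U)
9U → rack 5 (remaining 8U)
8U → rack 5 (remaining 0U)
8U → rack 6 (remaining 10U)
5U → rack 4 (remaining 2U)
3U → rack 3 (remaining 1U)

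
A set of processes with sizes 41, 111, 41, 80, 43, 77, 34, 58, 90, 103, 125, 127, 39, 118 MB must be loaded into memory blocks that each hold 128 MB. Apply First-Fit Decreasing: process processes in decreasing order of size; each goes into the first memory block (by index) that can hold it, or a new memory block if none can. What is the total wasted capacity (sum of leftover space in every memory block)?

Sorted descending: 127, 125, 118, 111, 103, 90, 80, 77, 58, 43, 41, 41, 39, 34.
Put 127 MB in memory block 1; 1 MB remain.
Put 125 MB in memory block 2; 3 MB remain.
Put 118 MB in memory block 3; 10 MB remain.
Put 111 MB in memory block 4; 17 MB remain.
Put 103 MB in memory block 5; 25 MB remain.
Put 90 MB in memory block 6; 38 MB remain.
Put 80 MB in memory block 7; 48 MB remain.
Put 77 MB in memory block 8; 51 MB remain.
Put 58 MB in memory block 9; 70 MB remain.
Put 43 MB in memory block 7; 5 MB remain.
Put 41 MB in memory block 8; 10 MB remain.
Put 41 MB in memory block 9; 29 MB remain.
Put 39 MB in memory block 10; 89 MB remain.
Put 34 MB in memory block 6; 4 MB remain.
10 memory blocks × 128 MB = 1280 MB; used 1087 MB; unused 193 MB.

193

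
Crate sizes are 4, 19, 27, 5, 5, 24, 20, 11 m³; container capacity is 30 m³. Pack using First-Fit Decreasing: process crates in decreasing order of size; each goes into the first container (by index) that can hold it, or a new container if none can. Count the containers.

4

Sorted descending: 27, 24, 20, 19, 11, 5, 5, 4.
27 m³ → container 1 (remaining 3 m³)
24 m³ → container 2 (remaining 6 m³)
20 m³ → container 3 (remaining 10 m³)
19 m³ → container 4 (remaining 11 m³)
11 m³ → container 4 (remaining 0 m³)
5 m³ → container 2 (remaining 1 m³)
5 m³ → container 3 (remaining 5 m³)
4 m³ → container 3 (remaining 1 m³)
Final containers: [27] [24,5] [20,5,4] [19,11].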